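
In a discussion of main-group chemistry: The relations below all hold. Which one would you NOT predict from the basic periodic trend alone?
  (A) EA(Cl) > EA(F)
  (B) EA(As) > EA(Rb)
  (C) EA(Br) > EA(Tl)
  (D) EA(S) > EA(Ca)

(A)

The general trend: electron affinity increases across a period and decreases down a group.
(A) Cl (period 3, group 17) vs F (period 2, group 17): the stated order contradicts the simple trend.
(B) As (period 4, group 15) vs Rb (period 5, group 1): the stated order agrees with the simple trend.
(C) Br (period 4, group 17) vs Tl (period 6, group 13): the stated order agrees with the simple trend.
(D) S (period 3, group 16) vs Ca (period 4, group 2): the stated order agrees with the simple trend.
The exception is (A): F's small 2p subshell makes the incoming electron feel strong e⁻–e⁻ repulsion, so Cl actually releases more energy on gaining an electron.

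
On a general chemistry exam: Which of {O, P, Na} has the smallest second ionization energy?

P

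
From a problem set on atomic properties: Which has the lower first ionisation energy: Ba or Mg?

Ba

Mg is in period 3, group 2; Ba is in period 6, group 2.
IE₁ increases left→right with effective nuclear charge and decreases top→bottom as the valence shell moves farther out.
All are in group 2, so first ionization energy increases up the group.
So Ba has the lower first ionisation energy (Ba < Mg).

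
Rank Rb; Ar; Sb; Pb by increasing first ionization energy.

Rb < Pb < Sb < Ar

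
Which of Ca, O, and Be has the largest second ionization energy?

Consider each +1 ion: Ca⁺ still has 1 valence electron; O⁺ still has 5 valence electrons; Be⁺ still has 1 valence electron.
All are still removing valence electrons, so compare the +1 ions as you would atoms: IE_2 generally rises across a period (higher Z_eff) and falls down a group (larger shell), subject to the usual subshell exceptions.
Valence configurations: Ca⁺ [Ar]4s¹, O⁺ [He]2s²2p³, Be⁺ [He]2s¹.
Approximate IE_2 values (kJ/mol): Ca 1145, O 3388, Be 1757.
So the second ionization energies run Ca < Be < O.

O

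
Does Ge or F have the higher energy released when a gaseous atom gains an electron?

F

F is in period 2, group 17; Ge is in period 4, group 14.
Atoms with high Z_eff and room in the valence shell (especially the halogens) have the most exothermic electron affinities.
Here both period and group differ, so the two effects have to be weighed against each other.
F > Ge: relative to Ge, both the across-period and down-group shifts push F's electron affinity up.
For reference (kJ/mol): F 328, Ge 119.
So F has the higher energy released when a gaseous atom gains an electron (F > Ge).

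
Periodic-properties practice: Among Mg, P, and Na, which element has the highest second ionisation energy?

Na

After 1 electron has been removed, what remains? Mg⁺ still has 1 valence electron; P⁺ still has 4 valence electrons; Na⁺ is the bare [Ne] core.
Breaking into a closed-shell core is much more expensive than removing a leftover valence electron — Na has the largest IE_2 here.
Valence configurations: Mg⁺ [Ne]3s¹, P⁺ [Ne]3s²3p².
The numbers (kJ/mol): Mg 1451, P 1907, Na 4562.
Hence IE_2: Mg < P < Na.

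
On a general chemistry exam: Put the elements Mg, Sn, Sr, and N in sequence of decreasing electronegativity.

N > Sn > Mg > Sr

N is in period 2, group 15; Mg is in period 3, group 2; Sr is in period 5, group 2; Sn is in period 5, group 14.
Atoms toward the upper right of the periodic table pull bonding electrons most strongly.
These span different periods and groups, so the two trends combine.
Mg > Sr: they share group 2; the group trend gives Mg the larger value.
Sn > Mg: period and group pull opposite ways; the across-period shift dominates (1.96 vs 1.31).
N > Sn: relative to Sn, both the across-period and down-group shifts push N's electronegativity up.
Tabulated electronegativity (Pauling): N 3.04, Mg 1.31, Sr 0.95, Sn 1.96.
So from highest to lowest: N > Sn > Mg > Sr.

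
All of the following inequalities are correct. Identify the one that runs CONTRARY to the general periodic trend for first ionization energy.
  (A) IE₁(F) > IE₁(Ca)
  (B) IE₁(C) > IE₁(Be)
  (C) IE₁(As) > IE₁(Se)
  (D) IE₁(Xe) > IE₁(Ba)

(C)

The general trend: first ionization energy increases across a period and decreases down a group.
(A) F (period 2, group 17) vs Ca (period 4, group 2): the stated order agrees with the simple trend.
(B) C (period 2, group 14) vs Be (period 2, group 2): the stated order agrees with the simple trend.
(C) As (period 4, group 15) vs Se (period 4, group 16): the stated order contradicts the simple trend.
(D) Xe (period 5, group 18) vs Ba (period 6, group 2): the stated order agrees with the simple trend.
The exception is (C): Se (4p⁴) ionizes more easily than half-filled As (4p³).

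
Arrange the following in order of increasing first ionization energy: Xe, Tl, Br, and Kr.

Br is in period 4, group 17; Kr is in period 4, group 18; Xe is in period 5, group 18; Tl is in period 6, group 13.
First ionization energy rises across a period (greater Z_eff holds electrons more tightly) and falls down a group (valence electrons are farther from the nucleus).
Neither a single period nor a single group — weigh both effects.
Br > Tl: both effects reinforce here, so Br is clearly the higher of the two.
Xe > Br: period and group pull opposite ways; the across-period shift dominates (1170 vs 1140 kJ/mol).
Kr > Xe: Kr sits above Xe in group 18, so the down-group effect alone puts Kr higher.
For reference (kJ/mol): Br 1140, Kr 1351, Xe 1170, Tl 589.
So from lowest to highest: Tl < Br < Xe < Kr.

Tl, Br, Xe, Kr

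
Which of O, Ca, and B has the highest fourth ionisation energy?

B

IE_4 is the cost of taking one more electron from the +3 cation: O³⁺ still has 3 valence electrons; Ca³⁺ is already 1 electron into the core; B³⁺ is the bare [He] core.
Usually core removal costs more than valence removal, but here the competition is close: a tightly held n=2 valence electron can cost more to remove than an n=3 core electron, so the actual values have to decide it.
The numbers (kJ/mol): O 7469, Ca 6491, B 25026.
Overall IE_4 order: Ca < O < B.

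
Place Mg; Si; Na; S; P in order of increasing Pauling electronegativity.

Na < Mg < Si < P < S

Na is in period 3, group 1; Mg is in period 3, group 2; Si is in period 3, group 14; P is in period 3, group 15; S is in period 3, group 16.
Smaller atoms with higher effective nuclear charge are more electronegative.
All lie in period 3, so electronegativity increases left to right.
So from lowest to highest: Na < Mg < Si < P < S.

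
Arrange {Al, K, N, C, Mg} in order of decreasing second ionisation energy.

K > N > C > Al > Mg

Consider each +1 ion: Al⁺ still has 2 valence electrons; K⁺ is the bare [Ar] core; N⁺ still has 4 valence electrons; C⁺ still has 3 valence electrons; Mg⁺ still has 1 valence electron.
Core electrons are held far more tightly than valence electrons, so K tops the IE_2 order.
Valence configurations: Al⁺ [Ne]3s², N⁺ [He]2s²2p², C⁺ [He]2s²2p¹, Mg⁺ [Ne]3s¹.
The numbers (kJ/mol): Al 1817, K 3052, N 2856, C 2353, Mg 1451.
So the second ionization energies run Mg < Al < C < N < K.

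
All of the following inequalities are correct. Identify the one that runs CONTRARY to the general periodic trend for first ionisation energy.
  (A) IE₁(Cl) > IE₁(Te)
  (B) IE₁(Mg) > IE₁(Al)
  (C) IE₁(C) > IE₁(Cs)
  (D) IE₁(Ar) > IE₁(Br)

The general trend: first ionisation energy increases across a period and decreases down a group.
(A) Cl (period 3, group 17) vs Te (period 5, group 16): the stated order agrees with the simple trend.
(B) Mg (period 3, group 2) vs Al (period 3, group 13): the stated order contradicts the simple trend.
(C) C (period 2, group 14) vs Cs (period 6, group 1): the stated order agrees with the simple trend.
(D) Ar (period 3, group 18) vs Br (period 4, group 17): the stated order agrees with the simple trend.
The exception is (B): Al's single 3p electron is easier to remove than one from Mg's filled 3s².

(B)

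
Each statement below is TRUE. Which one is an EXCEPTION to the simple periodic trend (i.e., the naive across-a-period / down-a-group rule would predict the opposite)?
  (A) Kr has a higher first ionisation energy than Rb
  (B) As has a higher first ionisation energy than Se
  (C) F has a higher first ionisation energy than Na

(B)

The general trend: first ionisation energy increases across a period and decreases down a group.
(A) Kr (period 4, group 18) vs Rb (period 5, group 1): the stated order agrees with the simple trend.
(B) As (period 4, group 15) vs Se (period 4, group 16): the stated order contradicts the simple trend.
(C) F (period 2, group 17) vs Na (period 3, group 1): the stated order agrees with the simple trend.
The exception is (B): Se (4p⁴) ionizes more easily than half-filled As (4p³).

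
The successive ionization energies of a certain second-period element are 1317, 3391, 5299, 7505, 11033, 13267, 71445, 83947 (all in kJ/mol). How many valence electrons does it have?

6

Look for the largest jump between consecutive ionization energies: IE7/IE6 ≈ 5.4, far larger than any earlier ratio.
That jump marks the point where a core electron is being removed. So the atom has 6 valence electrons.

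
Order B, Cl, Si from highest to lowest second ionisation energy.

B > Cl > Si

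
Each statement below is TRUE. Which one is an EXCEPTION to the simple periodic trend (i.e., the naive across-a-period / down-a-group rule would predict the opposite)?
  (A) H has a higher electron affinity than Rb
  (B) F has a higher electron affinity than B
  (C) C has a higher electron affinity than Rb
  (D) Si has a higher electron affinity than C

(D)

The general trend: electron affinity increases across a period and decreases down a group.
(A) H (period 1, group 1) vs Rb (period 5, group 1): the stated order agrees with the simple trend.
(B) F (period 2, group 17) vs B (period 2, group 13): the stated order agrees with the simple trend.
(C) C (period 2, group 14) vs Rb (period 5, group 1): the stated order agrees with the simple trend.
(D) Si (period 3, group 14) vs C (period 2, group 14): the stated order contradicts the simple trend.
The exception is (D): Si's larger, more diffuse 3p orbitals accept an added electron slightly more readily than C's compact 2p.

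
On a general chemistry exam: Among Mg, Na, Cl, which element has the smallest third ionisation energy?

After 2 electrons have been removed, what remains? Mg²⁺ is the bare [Ne] core; Na²⁺ is already 1 electron into the core; Cl²⁺ still has 5 valence electrons.
Core electrons are held far more tightly than valence electrons, so Na and Mg top the IE_3 order.
Approximate IE_3 values (kJ/mol): Mg 7733, Na 6910, Cl 3822.
Overall IE_3 order: Cl < Na < Mg.

Cl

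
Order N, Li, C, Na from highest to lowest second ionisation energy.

Li > Na > N > C

Consider each +1 ion: N⁺ still has 4 valence electrons; Li⁺ is the bare [He] core; C⁺ still has 3 valence electrons; Na⁺ is the bare [Ne] core.
Core electrons are held far more tightly than valence electrons, so Na and Li top the IE_2 order.
Valence configurations: N⁺ [He]2s²2p², C⁺ [He]2s²2p¹.
Tabulated IE_2 (kJ/mol): N 2856, Li 7298, C 2353, Na 4562.
Hence IE_2: C < N < Na < Li.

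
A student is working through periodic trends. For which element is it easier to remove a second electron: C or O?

IE_2 is the cost of taking one more electron from the +1 cation: C⁺ still has 3 valence electrons; O⁺ still has 5 valence electrons.
All are still removing valence electrons, so compare the +1 ions as you would atoms: IE_2 generally rises across a period (higher Z_eff) and falls down a group (larger shell), subject to the usual subshell exceptions.
Valence configurations: C⁺ [He]2s²2p¹, O⁺ [He]2s²2p³.
Approximate IE_2 values (kJ/mol): C 2353, O 3388.
Overall IE_2 order: C < O.

C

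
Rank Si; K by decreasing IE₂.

The second ionization energy removes an electron from the +1 ion. For each element: Si⁺ still has 3 valence electrons; K⁺ is the bare [Ar] core.
Breaking into a closed-shell core is much more expensive than removing a leftover valence electron — K has the largest IE_2 here.
Tabulated IE_2 (kJ/mol): Si 1577, K 3052.
Putting it together, IE_2: Si < K.

K, Si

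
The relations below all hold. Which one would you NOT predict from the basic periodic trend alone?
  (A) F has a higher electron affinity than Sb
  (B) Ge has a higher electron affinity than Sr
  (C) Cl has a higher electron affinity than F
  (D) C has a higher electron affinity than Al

(C)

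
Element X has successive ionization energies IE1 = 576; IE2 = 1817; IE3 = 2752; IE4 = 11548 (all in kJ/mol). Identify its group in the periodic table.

Group 13

Look for the largest jump between consecutive ionization energies: IE4/IE3 ≈ 4.2, far larger than any earlier ratio.
That jump marks the point where a core electron is being removed. So the atom has 3 valence electrons.
A main-group element with 3 valence electrons is in group 13.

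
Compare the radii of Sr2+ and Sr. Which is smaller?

Forming Sr2+ removes 2 electrons from Sr. Fewer electrons for the same nuclear charge means less shielding and a higher Z_eff on the remaining electrons, and for main-group metals the entire outer shell is lost.
A cation is smaller than its parent atom: Sr2+ < Sr.

Sr2+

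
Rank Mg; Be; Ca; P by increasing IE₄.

P < Ca < Mg < Be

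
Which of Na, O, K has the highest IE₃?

The third ionization energy removes an electron from the +2 ion. For each element: Na²⁺ is already 1 electron into the core; O²⁺ still has 4 valence electrons; K²⁺ is already 1 electron into the core.
Usually core removal costs more than valence removal, but here the competition is close: a tightly held n=2 valence electron can cost more to remove than an n=3 core electron, so the actual values have to decide it.
Tabulated IE_3 (kJ/mol): Na 6910, O 5300, K 4420.
Hence IE_3: K < O < Na.

Na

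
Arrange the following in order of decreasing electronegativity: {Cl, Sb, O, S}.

O > Cl > S > Sb

O is in period 2, group 16; S is in period 3, group 16; Cl is in period 3, group 17; Sb is in period 5, group 15.
Smaller atoms with higher effective nuclear charge are more electronegative.
Here both period and group differ, so the two effects have to be weighed against each other.
S > Sb: both effects reinforce here, so S is clearly the higher of the two.
Cl > S: both are in period 3; the period trend gives Cl the larger value.
O > Cl: the two effects oppose for this pair; the down-group effect wins (3.44 vs 3.16).
Tabulated electronegativity (Pauling): O 3.44, S 2.58, Cl 3.16, Sb 2.05.
So from highest to lowest: O > Cl > S > Sb.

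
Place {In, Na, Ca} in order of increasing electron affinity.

Na is in period 3, group 1; Ca is in period 4, group 2; In is in period 5, group 13.
Electron affinity generally becomes more exothermic across a period toward the halogens and less exothermic down a group.
A diagonal step moves right (one effect) and down (the opposite effect) at once.
In > Ca: the two effects oppose for this pair; the across-period effect wins (29 vs 2 kJ/mol).
Na > In: the two effects oppose for this pair; the down-group effect wins (53 vs 29 kJ/mol).
Approximate values (kJ/mol): Na 53, Ca 2, In 29.
So from lowest to highest: Ca < In < Na.

Ca < In < Na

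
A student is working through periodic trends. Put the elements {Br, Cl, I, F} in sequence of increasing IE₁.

I < Br < Cl < F

F is in period 2, group 17; Cl is in period 3, group 17; Br is in period 4, group 17; I is in period 5, group 17.
Removing the outermost electron gets harder across a period and easier down a group.
All are in group 17, so first ionization energy increases up the group.
So from lowest to highest: I < Br < Cl < F.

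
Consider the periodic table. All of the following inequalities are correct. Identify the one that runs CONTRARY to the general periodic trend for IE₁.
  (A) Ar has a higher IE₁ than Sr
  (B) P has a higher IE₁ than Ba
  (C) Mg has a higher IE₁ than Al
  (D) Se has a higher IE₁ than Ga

The general trend: IE₁ increases across a period and decreases down a group.
(A) Ar (period 3, group 18) vs Sr (period 5, group 2): the stated order agrees with the simple trend.
(B) P (period 3, group 15) vs Ba (period 6, group 2): the stated order agrees with the simple trend.
(C) Mg (period 3, group 2) vs Al (period 3, group 13): the stated order contradicts the simple trend.
(D) Se (period 4, group 16) vs Ga (period 4, group 13): the stated order agrees with the simple trend.
The exception is (C): Al's single 3p electron is easier to remove than one from Mg's filled 3s².

(C)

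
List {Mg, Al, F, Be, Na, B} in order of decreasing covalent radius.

Across a period the added protons contract the valence shell; down a group each new principal shell makes the atom larger.
Here both period and group differ, so the two effects have to be weighed against each other.
B > F: B lies to the left of F in period 2, so the across-period effect alone puts B larger.
Be > B: both are in period 2; the period trend gives Be the larger value.
Al > Be: the two effects oppose for this pair; the down-group effect wins (126 vs 102 pm).
Mg > Al: both are in period 3; the period trend gives Mg the larger value.
Na > Mg: Na lies to the left of Mg in period 3, so the across-period effect alone puts Na larger.
Approximate values (pm): Be 102, B 85, F 64, Na 155, Mg 139, Al 126.
So from largest to smallest: Na > Mg > Al > Be > B > F.

Na > Mg > Al > Be > B > F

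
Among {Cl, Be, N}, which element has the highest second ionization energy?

N

The second ionization energy removes an electron from the +1 ion. For each element: Cl⁺ still has 6 valence electrons; Be⁺ still has 1 valence electron; N⁺ still has 4 valence electrons.
All are still removing valence electrons, so compare the +1 ions as you would atoms: IE_2 generally rises across a period (higher Z_eff) and falls down a group (larger shell), subject to the usual subshell exceptions.
Valence configurations: Cl⁺ [Ne]3s²3p⁴, Be⁺ [He]2s¹, N⁺ [He]2s²2p².
Approximate IE_2 values (kJ/mol): Cl 2298, Be 1757, N 2856.
Overall IE_2 order: Be < Cl < N.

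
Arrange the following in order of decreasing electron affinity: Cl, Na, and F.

Atoms with high Z_eff and room in the valence shell (especially the halogens) have the most exothermic electron affinities.
Here both period and group differ, so the two effects have to be weighed against each other.
F > Na: both effects reinforce here, so F is clearly the higher of the two.
Cl > F: this pair runs against the simple trend — see the exception note.
Note the exception: Cl has a higher electron affinity than F, contrary to the simple trend — F's small 2p subshell makes the incoming electron feel strong e⁻–e⁻ repulsion, so Cl actually releases more energy on gaining an electron.
For reference (kJ/mol): F 328, Na 53, Cl 349.
So from highest to lowest: Cl > F > Na.

Cl > F > Na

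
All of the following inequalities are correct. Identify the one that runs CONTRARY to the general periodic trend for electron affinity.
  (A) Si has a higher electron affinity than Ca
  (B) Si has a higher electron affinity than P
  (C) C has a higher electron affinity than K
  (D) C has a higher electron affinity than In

(B)

The general trend: electron affinity increases across a period and decreases down a group.
(A) Si (period 3, group 14) vs Ca (period 4, group 2): the stated order agrees with the simple trend.
(B) Si (period 3, group 14) vs P (period 3, group 15): the stated order contradicts the simple trend.
(C) C (period 2, group 14) vs K (period 4, group 1): the stated order agrees with the simple trend.
(D) C (period 2, group 14) vs In (period 5, group 13): the stated order agrees with the simple trend.
The exception is (B): adding an electron to P's half-filled 3p³ is unfavourable, so Si (3p²) has the more exothermic EA.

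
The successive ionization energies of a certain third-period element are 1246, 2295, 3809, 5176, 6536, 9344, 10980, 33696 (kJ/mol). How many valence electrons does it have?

7

Look for the largest jump between consecutive ionization energies: IE8/IE7 ≈ 3.1, far larger than any earlier ratio.
That jump marks the point where a core electron is being removed. So the atom has 7 valence electrons.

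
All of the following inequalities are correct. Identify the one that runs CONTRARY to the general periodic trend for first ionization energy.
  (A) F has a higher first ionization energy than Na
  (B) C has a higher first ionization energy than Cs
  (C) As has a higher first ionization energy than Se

The general trend: first ionization energy increases across a period and decreases down a group.
(A) F (period 2, group 17) vs Na (period 3, group 1): the stated order agrees with the simple trend.
(B) C (period 2, group 14) vs Cs (period 6, group 1): the stated order agrees with the simple trend.
(C) As (period 4, group 15) vs Se (period 4, group 16): the stated order contradicts the simple trend.
The exception is (C): Se (4p⁴) ionizes more easily than half-filled As (4p³).

(C)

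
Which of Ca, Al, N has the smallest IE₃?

The third ionization energy removes an electron from the +2 ion. For each element: Ca²⁺ is the bare [Ar] core; Al²⁺ still has 1 valence electron; N²⁺ still has 3 valence electrons.
Breaking into a closed-shell core is much more expensive than removing a leftover valence electron — Ca has the largest IE_3 here.
Valence configurations: Al²⁺ [Ne]3s¹, N²⁺ [He]2s²2p¹.
Tabulated IE_3 (kJ/mol): Ca 4912, Al 2745, N 4578.
Hence IE_3: Al < N < Ca.

Al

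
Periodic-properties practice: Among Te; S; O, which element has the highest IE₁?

O

O is in period 2, group 16; S is in period 3, group 16; Te is in period 5, group 16.
First ionization energy rises across a period (greater Z_eff holds electrons more tightly) and falls down a group (valence electrons are farther from the nucleus).
All are in group 16, so first ionization energy increases up the group.
The highest IE₁ among these belongs to O.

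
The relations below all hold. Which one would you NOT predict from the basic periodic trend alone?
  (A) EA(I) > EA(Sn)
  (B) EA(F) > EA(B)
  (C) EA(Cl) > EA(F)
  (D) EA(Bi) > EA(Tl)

(C)

The general trend: electron affinity increases across a period and decreases down a group.
(A) I (period 5, group 17) vs Sn (period 5, group 14): the stated order agrees with the simple trend.
(B) F (period 2, group 17) vs B (period 2, group 13): the stated order agrees with the simple trend.
(C) Cl (period 3, group 17) vs F (period 2, group 17): the stated order contradicts the simple trend.
(D) Bi (period 6, group 15) vs Tl (period 6, group 13): the stated order agrees with the simple trend.
The exception is (C): F's small 2p subshell makes the incoming electron feel strong e⁻–e⁻ repulsion, so Cl actually releases more energy on gaining an electron.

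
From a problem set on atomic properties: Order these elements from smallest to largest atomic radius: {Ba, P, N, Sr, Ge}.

N is in period 2, group 15; P is in period 3, group 15; Ge is in period 4, group 14; Sr is in period 5, group 2; Ba is in period 6, group 2.
Moving right in a period, electrons are added to the same shell under a stronger nuclear pull, so atoms get smaller; moving down, a new shell is opened and atoms get larger.
Here both period and group differ, so the two effects have to be weighed against each other.
P > N: they share group 15; the group trend gives P the larger value.
Ge > P: both effects reinforce here, so Ge is clearly the larger of the two.
Sr > Ge: both effects reinforce here, so Sr is clearly the larger of the two.
Ba > Sr: they share group 2; the group trend gives Ba the larger value.
Approximate values (pm): N 71, P 111, Ge 121, Sr 185, Ba 196.
So from smallest to largest: N < P < Ge < Sr < Ba.

N < P < Ge < Sr < Ba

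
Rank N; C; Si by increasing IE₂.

Si < C < N

The second ionization energy removes an electron from the +1 ion. For each element: N⁺ still has 4 valence electrons; C⁺ still has 3 valence electrons; Si⁺ still has 3 valence electrons.
All are still removing valence electrons, so compare the +1 ions as you would atoms: IE_2 generally rises across a period (higher Z_eff) and falls down a group (larger shell), subject to the usual subshell exceptions.
Valence configurations: N⁺ [He]2s²2p², C⁺ [He]2s²2p¹, Si⁺ [Ne]3s²3p¹.
Approximate IE_2 values (kJ/mol): N 2856, C 2353, Si 1577.
Hence IE_2: Si < C < N.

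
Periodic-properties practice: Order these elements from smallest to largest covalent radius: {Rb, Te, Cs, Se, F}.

Across a period the added protons contract the valence shell; down a group each new principal shell makes the atom larger.
These span different periods and groups, so the two trends combine.
Se > F: relative to F, both the across-period and down-group shifts push Se's atomic radius up.
Te > Se: Te sits below Se in group 16, so the down-group effect alone puts Te larger.
Rb > Te: both are in period 5; the period trend gives Rb the larger value.
Cs > Rb: they share group 1; the group trend gives Cs the larger value.
Approximate values (pm): F 64, Se 116, Rb 210, Te 136, Cs 232.
So from smallest to largest: F < Se < Te < Rb < Cs.

F, Se, Te, Rb, Cs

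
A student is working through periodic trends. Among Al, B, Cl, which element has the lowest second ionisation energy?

The second ionization energy removes an electron from the +1 ion. For each element: Al⁺ still has 2 valence electrons; B⁺ still has 2 valence electrons; Cl⁺ still has 6 valence electrons.
All are still removing valence electrons, so compare the +1 ions as you would atoms: IE_2 generally rises across a period (higher Z_eff) and falls down a group (larger shell), subject to the usual subshell exceptions.
Valence configurations: Al⁺ [Ne]3s², B⁺ [He]2s², Cl⁺ [Ne]3s²3p⁴.
The numbers (kJ/mol): Al 1817, B 2427, Cl 2298.
Putting it together, IE_2: Al < Cl < B.

Al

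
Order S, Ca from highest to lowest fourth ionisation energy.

Ca > S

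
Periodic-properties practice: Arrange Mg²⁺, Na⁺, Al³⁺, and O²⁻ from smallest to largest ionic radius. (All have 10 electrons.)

All of these have 10 electrons, so size is governed by nuclear charge alone: the more protons, the stronger the pull on the same electron cloud, and the smaller the ion.
Nuclear charges: Al³⁺ (Z=13), Mg²⁺ (Z=12), Na⁺ (Z=11), O²⁻ (Z=8).
Smallest to largest: Al³⁺ < Mg²⁺ < Na⁺ < O²⁻.

Al³⁺ < Mg²⁺ < Na⁺ < O²⁻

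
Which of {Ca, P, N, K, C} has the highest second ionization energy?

IE_2 is the cost of taking one more electron from the +1 cation: Ca⁺ still has 1 valence electron; P⁺ still has 4 valence electrons; N⁺ still has 4 valence electrons; K⁺ is the bare [Ar] core; C⁺ still has 3 valence electrons.
Core electrons are held far more tightly than valence electrons, so K tops the IE_2 order.
Valence configurations: Ca⁺ [Ar]4s¹, P⁺ [Ne]3s²3p², N⁺ [He]2s²2p², C⁺ [He]2s²2p¹.
The numbers (kJ/mol): Ca 1145, P 1907, N 2856, K 3052, C 2353.
Hence IE_2: Ca < P < C < N < K.

K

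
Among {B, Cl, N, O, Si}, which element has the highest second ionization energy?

O

After 1 electron has been removed, what remains? B⁺ still has 2 valence electrons; Cl⁺ still has 6 valence electrons; N⁺ still has 4 valence electrons; O⁺ still has 5 valence electrons; Si⁺ still has 3 valence electrons.
All are still removing valence electrons, so compare the +1 ions as you would atoms: IE_2 generally rises across a period (higher Z_eff) and falls down a group (larger shell), subject to the usual subshell exceptions.
Valence configurations: B⁺ [He]2s², Cl⁺ [Ne]3s²3p⁴, N⁺ [He]2s²2p², O⁺ [He]2s²2p³, Si⁺ [Ne]3s²3p¹.
Tabulated IE_2 (kJ/mol): B 2427, Cl 2298, N 2856, O 3388, Si 1577.
Putting it together, IE_2: Si < Cl < B < N < O.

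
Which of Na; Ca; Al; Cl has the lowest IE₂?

After 1 electron has been removed, what remains? Na⁺ is the bare [Ne] core; Ca⁺ still has 1 valence electron; Al⁺ still has 2 valence electrons; Cl⁺ still has 6 valence electrons.
Core electrons are held far more tightly than valence electrons, so Na tops the IE_2 order.
Valence configurations: Ca⁺ [Ar]4s¹, Al⁺ [Ne]3s², Cl⁺ [Ne]3s²3p⁴.
The numbers (kJ/mol): Na 4562, Ca 1145, Al 1817, Cl 2298.
Putting it together, IE_2: Ca < Al < Cl < Na.

Ca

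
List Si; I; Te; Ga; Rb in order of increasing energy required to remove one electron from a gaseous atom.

Rb < Ga < Si < Te < I

Si is in period 3, group 14; Ga is in period 4, group 13; Rb is in period 5, group 1; Te is in period 5, group 16; I is in period 5, group 17.
First ionization energy rises across a period (greater Z_eff holds electrons more tightly) and falls down a group (valence electrons are farther from the nucleus).
These span different periods and groups, so the two trends combine.
Ga > Rb: both effects reinforce here, so Ga is clearly the higher of the two.
Si > Ga: both effects reinforce here, so Si is clearly the higher of the two.
Te > Si: the two effects oppose for this pair; the across-period effect wins (869 vs 786 kJ/mol).
I > Te: I lies to the right of Te in period 5, so the across-period effect alone puts I higher.
Approximate values (kJ/mol): Si 786, Ga 579, Rb 403, Te 869, I 1008.
So from lowest to highest: Rb < Ga < Si < Te < I.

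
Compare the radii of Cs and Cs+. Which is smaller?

Cs+

Forming Cs+ removes 1 electron from Cs. Fewer electrons for the same nuclear charge means less shielding and a higher Z_eff on the remaining electrons, and for main-group metals the entire outer shell is lost.
A cation is smaller than its parent atom: Cs+ < Cs.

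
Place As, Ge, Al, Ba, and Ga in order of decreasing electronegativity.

Al is in period 3, group 13; Ga is in period 4, group 13; Ge is in period 4, group 14; As is in period 4, group 15; Ba is in period 6, group 2.
Smaller atoms with higher effective nuclear charge are more electronegative.
These span different periods and groups, so the two trends combine.
Al > Ba: relative to Ba, both the across-period and down-group shifts push Al's electronegativity up.
Ga > Al: this pair runs against the simple trend — see the exception note.
Ge > Ga: Ge lies to the right of Ga in period 4, so the across-period effect alone puts Ge higher.
As > Ge: both are in period 4; the period trend gives As the larger value.
Note the exception: Ga has a higher electronegativity than Al, contrary to the simple trend — poor shielding by filled d (and f) subshells raises the heavier element's effective nuclear charge more than the simple down-group trend predicts.
For reference (Pauling): Al 1.61, Ga 1.81, Ge 2.01, As 2.18, Ba 0.89.
So from highest to lowest: As > Ge > Ga > Al > Ba.

As > Ge > Ga > Al > Ba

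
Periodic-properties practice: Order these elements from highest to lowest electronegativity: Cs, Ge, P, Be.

P > Ge > Be > Cs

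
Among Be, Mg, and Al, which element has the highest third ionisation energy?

Be

IE_3 is the cost of taking one more electron from the +2 cation: Be²⁺ is the bare [He] core; Mg²⁺ is the bare [Ne] core; Al²⁺ still has 1 valence electron.
Pulling an electron out of a noble-gas core costs far more than removing a remaining valence electron, so Mg and Be sit at the high end of IE_3.
Approximate IE_3 values (kJ/mol): Be 14849, Mg 7733, Al 2745.
Hence IE_3: Al < Mg < Be.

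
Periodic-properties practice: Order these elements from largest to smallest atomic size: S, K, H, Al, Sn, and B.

K, Sn, Al, S, B, H

Across a period the added protons contract the valence shell; down a group each new principal shell makes the atom larger.
These span different periods and groups, so the two trends combine.
B > H: period and group pull opposite ways; the down-group shift dominates (85 vs 32 pm).
S > B: the two effects oppose for this pair; the down-group effect wins (103 vs 85 pm).
Al > S: both are in period 3; the period trend gives Al the larger value.
Sn > Al: the two effects oppose for this pair; the down-group effect wins (140 vs 126 pm).
K > Sn: the two effects oppose for this pair; the across-period effect wins (196 vs 140 pm).
Approximate values (pm): H 32, B 85, Al 126, S 103, K 196, Sn 140.
So from largest to smallest: K > Sn > Al > S > B > H.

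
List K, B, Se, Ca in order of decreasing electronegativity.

Se > B > Ca > K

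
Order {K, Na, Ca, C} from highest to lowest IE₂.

Consider each +1 ion: K⁺ is the bare [Ar] core; Na⁺ is the bare [Ne] core; Ca⁺ still has 1 valence electron; C⁺ still has 3 valence electrons.
Core electrons are held far more tightly than valence electrons, so K and Na top the IE_2 order.
Valence configurations: Ca⁺ [Ar]4s¹, C⁺ [He]2s²2p¹.
Tabulated IE_2 (kJ/mol): K 3052, Na 4562, Ca 1145, C 2353.
So the second ionization energies run Ca < C < K < Na.

Na > K > C > Ca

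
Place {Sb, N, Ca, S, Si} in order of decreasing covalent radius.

Ca > Sb > Si > S > N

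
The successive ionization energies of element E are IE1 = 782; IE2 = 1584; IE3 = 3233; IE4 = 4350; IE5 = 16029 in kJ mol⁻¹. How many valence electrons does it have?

Look for the largest jump between consecutive ionization energies: IE5/IE4 ≈ 3.7, far larger than any earlier ratio.
That jump marks the point where a core electron is being removed. So the atom has 4 valence electrons.

4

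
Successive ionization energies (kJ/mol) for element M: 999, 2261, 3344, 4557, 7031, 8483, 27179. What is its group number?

Group 16

Look for the largest jump between consecutive ionization energies: IE7/IE6 ≈ 3.2, far larger than any earlier ratio.
That jump marks the point where a core electron is being removed. So the atom has 6 valence electrons.
A main-group element with 6 valence electrons is in group 16.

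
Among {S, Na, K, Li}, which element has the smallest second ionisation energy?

S

After 1 electron has been removed, what remains? S⁺ still has 5 valence electrons; Na⁺ is the bare [Ne] core; K⁺ is the bare [Ar] core; Li⁺ is the bare [He] core.
Core electrons are held far more tightly than valence electrons, so K, Na and Li top the IE_2 order.
Approximate IE_2 values (kJ/mol): S 2252, Na 4562, K 3052, Li 7298.
Putting it together, IE_2: S < K < Na < Li.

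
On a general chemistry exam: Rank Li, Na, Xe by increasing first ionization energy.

Na < Li < Xe

Li is in period 2, group 1; Na is in period 3, group 1; Xe is in period 5, group 18.
Removing the outermost electron gets harder across a period and easier down a group.
These span different periods and groups, so the two trends combine.
Li > Na: Li sits above Na in group 1, so the down-group effect alone puts Li higher.
Xe > Li: the two effects oppose for this pair; the across-period effect wins (1170 vs 520 kJ/mol).
Approximate values (kJ/mol): Li 520, Na 496, Xe 1170.
So from lowest to highest: Na < Li < Xe.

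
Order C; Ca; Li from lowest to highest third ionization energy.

C, Ca, Li

Consider each +2 ion: C²⁺ still has 2 valence electrons; Ca²⁺ is the bare [Ar] core; Li²⁺ is already 1 electron into the core.
Breaking into a closed-shell core is much more expensive than removing a leftover valence electron — Ca and Li have the largest IE_3 here.
Approximate IE_3 values (kJ/mol): C 4620, Ca 4912, Li 11815.
Hence IE_3: C < Ca < Li.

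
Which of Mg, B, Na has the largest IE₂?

Na

The second ionization energy removes an electron from the +1 ion. For each element: Mg⁺ still has 1 valence electron; B⁺ still has 2 valence electrons; Na⁺ is the bare [Ne] core.
Breaking into a closed-shell core is much more expensive than removing a leftover valence electron — Na has the largest IE_2 here.
Valence configurations: Mg⁺ [Ne]3s¹, B⁺ [He]2s².
Tabulated IE_2 (kJ/mol): Mg 1451, B 2427, Na 4562.
Hence IE_2: Mg < B < Na.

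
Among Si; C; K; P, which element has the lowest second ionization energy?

Si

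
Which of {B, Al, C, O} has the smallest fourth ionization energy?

C

The fourth ionization energy removes an electron from the +3 ion. For each element: B³⁺ is the bare [He] core; Al³⁺ is the bare [Ne] core; C³⁺ still has 1 valence electron; O³⁺ still has 3 valence electrons.
Core electrons are held far more tightly than valence electrons, so Al and B top the IE_4 order.
Valence configurations: C³⁺ [He]2s¹, O³⁺ [He]2s²2p¹.
Approximate IE_4 values (kJ/mol): B 25026, Al 11577, C 6223, O 7469.
Overall IE_4 order: C < O < Al < B.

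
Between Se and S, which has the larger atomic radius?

Se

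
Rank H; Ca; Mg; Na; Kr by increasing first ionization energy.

Na < Ca < Mg < H < Kr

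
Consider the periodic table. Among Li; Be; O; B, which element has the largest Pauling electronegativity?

O

EN rises left→right (higher Z_eff, smaller atoms) and falls top→bottom (larger, more shielded atoms).
All lie in period 2, so electronegativity increases left to right.
The largest Pauling electronegativity among these belongs to O.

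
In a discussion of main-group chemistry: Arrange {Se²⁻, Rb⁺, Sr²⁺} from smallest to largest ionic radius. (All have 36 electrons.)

Sr²⁺, Rb⁺, Se²⁻

All of these have 36 electrons, so size is governed by nuclear charge alone: the more protons, the stronger the pull on the same electron cloud, and the smaller the ion.
Nuclear charges: Sr²⁺ (Z=38), Rb⁺ (Z=37), Se²⁻ (Z=34).
Smallest to largest: Sr²⁺ < Rb⁺ < Se²⁻.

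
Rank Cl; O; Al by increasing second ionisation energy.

Consider each +1 ion: Cl⁺ still has 6 valence electrons; O⁺ still has 5 valence electrons; Al⁺ still has 2 valence electrons.
All are still removing valence electrons, so compare the +1 ions as you would atoms: IE_2 generally rises across a period (higher Z_eff) and falls down a group (larger shell), subject to the usual subshell exceptions.
Valence configurations: Cl⁺ [Ne]3s²3p⁴, O⁺ [He]2s²2p³, Al⁺ [Ne]3s².
Approximate IE_2 values (kJ/mol): Cl 2298, O 3388, Al 1817.
Hence IE_2: Al < Cl < O.

Al, Cl, O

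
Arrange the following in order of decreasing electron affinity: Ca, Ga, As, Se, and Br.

Br, Se, As, Ga, Ca

Electron affinity generally becomes more exothermic across a period toward the halogens and less exothermic down a group.
All lie in period 4, so electron affinity increases left to right.
So from highest to lowest: Br > Se > As > Ga > Ca.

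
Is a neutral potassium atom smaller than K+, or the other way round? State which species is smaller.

Forming K+ removes 1 electron from K. Fewer electrons for the same nuclear charge means less shielding and a higher Z_eff on the remaining electrons, and for main-group metals the entire outer shell is lost.
A cation is smaller than its parent atom: K+ < K.

K+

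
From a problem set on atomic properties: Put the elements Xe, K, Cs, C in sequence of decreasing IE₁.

C is in period 2, group 14; K is in period 4, group 1; Xe is in period 5, group 18; Cs is in period 6, group 1.
IE₁ increases left→right with effective nuclear charge and decreases top→bottom as the valence shell moves farther out.
Neither a single period nor a single group — weigh both effects.
K > Cs: they share group 1; the group trend gives K the larger value.
C > K: both effects reinforce here, so C is clearly the higher of the two.
Xe > C: period and group pull opposite ways; the across-period shift dominates (1170 vs 1086 kJ/mol).
For reference (kJ/mol): C 1086, K 419, Xe 1170, Cs 376.
So from highest to lowest: Xe > C > K > Cs.

Xe > C > K > Cs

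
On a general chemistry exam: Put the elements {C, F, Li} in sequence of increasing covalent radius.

F < C < Li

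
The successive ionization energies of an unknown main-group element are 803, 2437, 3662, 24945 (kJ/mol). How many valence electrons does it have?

3

Look for the largest jump between consecutive ionization energies: IE4/IE3 ≈ 6.8, far larger than any earlier ratio.
That jump marks the point where a core electron is being removed. So the atom has 3 valence electrons.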